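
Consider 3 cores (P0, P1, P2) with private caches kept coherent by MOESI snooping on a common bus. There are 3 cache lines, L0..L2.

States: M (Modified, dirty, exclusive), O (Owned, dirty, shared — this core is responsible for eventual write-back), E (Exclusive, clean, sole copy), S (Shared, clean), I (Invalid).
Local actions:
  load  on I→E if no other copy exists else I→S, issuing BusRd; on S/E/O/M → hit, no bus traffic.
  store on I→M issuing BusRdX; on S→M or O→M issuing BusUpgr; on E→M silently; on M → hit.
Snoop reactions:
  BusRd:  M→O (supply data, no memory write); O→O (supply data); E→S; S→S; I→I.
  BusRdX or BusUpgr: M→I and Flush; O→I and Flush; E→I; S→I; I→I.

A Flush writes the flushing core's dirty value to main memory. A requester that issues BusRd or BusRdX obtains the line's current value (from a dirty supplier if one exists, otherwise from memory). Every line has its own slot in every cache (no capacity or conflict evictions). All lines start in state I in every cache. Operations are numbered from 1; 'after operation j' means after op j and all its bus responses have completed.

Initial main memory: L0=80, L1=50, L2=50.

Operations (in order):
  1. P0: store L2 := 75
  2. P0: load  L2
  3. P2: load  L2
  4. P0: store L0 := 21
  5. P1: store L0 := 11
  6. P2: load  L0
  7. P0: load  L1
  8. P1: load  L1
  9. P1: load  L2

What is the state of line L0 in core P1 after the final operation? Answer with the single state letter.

  op1 P0: store L2 := 75 → M/I/I on L2; bus BusRdX; mem=50
  op2 P0: load  L2 → M/I/I on L2; bus (none); mem=50
  op3 P2: load  L2 → O/I/S on L2; bus BusRd; mem=50
  op4 P0: store L0 := 21 → M/I/I on L0; bus BusRdX; mem=80
  op5 P1: store L0 := 11 → I/M/I on L0; bus BusRdX Flush; mem=21
  op6 P2: load  L0 → I/O/S on L0; bus BusRd; mem=21
  op7 P0: load  L1 → E/I/I on L1; bus BusRd; mem=50
  op8 P1: load  L1 → S/S/I on L1; bus BusRd; mem=50
  op9 P1: load  L2 → O/S/S on L2; bus BusRd; mem=50

state = O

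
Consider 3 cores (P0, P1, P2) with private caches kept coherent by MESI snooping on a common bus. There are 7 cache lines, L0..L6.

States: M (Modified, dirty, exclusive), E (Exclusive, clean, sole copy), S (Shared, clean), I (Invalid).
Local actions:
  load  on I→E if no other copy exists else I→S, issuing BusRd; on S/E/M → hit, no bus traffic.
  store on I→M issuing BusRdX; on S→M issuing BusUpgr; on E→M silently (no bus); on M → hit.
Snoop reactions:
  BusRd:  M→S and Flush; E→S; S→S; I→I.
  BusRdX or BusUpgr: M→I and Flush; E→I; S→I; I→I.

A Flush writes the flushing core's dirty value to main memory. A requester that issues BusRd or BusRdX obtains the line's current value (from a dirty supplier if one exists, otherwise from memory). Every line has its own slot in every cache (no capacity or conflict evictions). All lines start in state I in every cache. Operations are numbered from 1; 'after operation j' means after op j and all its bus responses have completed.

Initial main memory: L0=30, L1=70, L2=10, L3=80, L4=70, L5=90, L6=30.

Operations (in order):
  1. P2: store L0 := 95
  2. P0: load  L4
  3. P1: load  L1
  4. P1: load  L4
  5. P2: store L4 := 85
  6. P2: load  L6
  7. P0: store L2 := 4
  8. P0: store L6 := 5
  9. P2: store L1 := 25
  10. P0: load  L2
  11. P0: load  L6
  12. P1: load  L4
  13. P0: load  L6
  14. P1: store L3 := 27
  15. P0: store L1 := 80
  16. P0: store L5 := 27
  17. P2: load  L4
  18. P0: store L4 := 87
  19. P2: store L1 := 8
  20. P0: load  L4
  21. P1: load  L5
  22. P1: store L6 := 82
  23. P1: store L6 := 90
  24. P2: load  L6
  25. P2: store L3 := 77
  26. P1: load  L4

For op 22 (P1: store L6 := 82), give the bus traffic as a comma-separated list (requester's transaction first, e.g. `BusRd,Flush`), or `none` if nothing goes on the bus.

[1] P2: store L0 := 95 | P0:I, P1:I, P2:M(95) | bus: BusRdX
[2] P0: load  L4 | P0:E(70), P1:I, P2:I | bus: BusRd
[3] P1: load  L1 | P0:I, P1:E(70), P2:I | bus: BusRd
[4] P1: load  L4 | P0:S(70), P1:S(70), P2:I | bus: BusRd
[5] P2: store L4 := 85 | P0:I, P1:I, P2:M(85) | bus: BusRdX
[6] P2: load  L6 | P0:I, P1:I, P2:E(30) | bus: BusRd
[7] P0: store L2 := 4 | P0:M(4), P1:I, P2:I | bus: BusRdX
[8] P0: store L6 := 5 | P0:M(5), P1:I, P2:I | bus: BusRdX
[9] P2: store L1 := 25 | P0:I, P1:I, P2:M(25) | bus: BusRdX
[10] P0: load  L2 | P0:M(4), P1:I, P2:I | bus: none
[11] P0: load  L6 | P0:M(5), P1:I, P2:I | bus: none
[12] P1: load  L4 | P0:I, P1:S(85), P2:S(85) | bus: BusRd,Flush
[13] P0: load  L6 | P0:M(5), P1:I, P2:I | bus: none
[14] P1: store L3 := 27 | P0:I, P1:M(27), P2:I | bus: BusRdX
[15] P0: store L1 := 80 | P0:M(80), P1:I, P2:I | bus: BusRdX,Flush
[16] P0: store L5 := 27 | P0:M(27), P1:I, P2:I | bus: BusRdX
[17] P2: load  L4 | P0:I, P1:S(85), P2:S(85) | bus: none
[18] P0: store L4 := 87 | P0:M(87), P1:I, P2:I | bus: BusRdX
[19] P2: store L1 := 8 | P0:I, P1:I, P2:M(8) | bus: BusRdX,Flush
[20] P0: load  L4 | P0:M(87), P1:I, P2:I | bus: none
[21] P1: load  L5 | P0:S(27), P1:S(27), P2:I | bus: BusRd,Flush
[22] P1: store L6 := 82 | P0:I, P1:M(82), P2:I | bus: BusRdX,Flush
[23] P1: store L6 := 90 | P0:I, P1:M(90), P2:I | bus: none
[24] P2: load  L6 | P0:I, P1:S(90), P2:S(90) | bus: BusRd,Flush
[25] P2: store L3 := 77 | P0:I, P1:I, P2:M(77) | bus: BusRdX,Flush
[26] P1: load  L4 | P0:S(87), P1:S(87), P2:I | bus: BusRd,Flush

bus = BusRdX,Flush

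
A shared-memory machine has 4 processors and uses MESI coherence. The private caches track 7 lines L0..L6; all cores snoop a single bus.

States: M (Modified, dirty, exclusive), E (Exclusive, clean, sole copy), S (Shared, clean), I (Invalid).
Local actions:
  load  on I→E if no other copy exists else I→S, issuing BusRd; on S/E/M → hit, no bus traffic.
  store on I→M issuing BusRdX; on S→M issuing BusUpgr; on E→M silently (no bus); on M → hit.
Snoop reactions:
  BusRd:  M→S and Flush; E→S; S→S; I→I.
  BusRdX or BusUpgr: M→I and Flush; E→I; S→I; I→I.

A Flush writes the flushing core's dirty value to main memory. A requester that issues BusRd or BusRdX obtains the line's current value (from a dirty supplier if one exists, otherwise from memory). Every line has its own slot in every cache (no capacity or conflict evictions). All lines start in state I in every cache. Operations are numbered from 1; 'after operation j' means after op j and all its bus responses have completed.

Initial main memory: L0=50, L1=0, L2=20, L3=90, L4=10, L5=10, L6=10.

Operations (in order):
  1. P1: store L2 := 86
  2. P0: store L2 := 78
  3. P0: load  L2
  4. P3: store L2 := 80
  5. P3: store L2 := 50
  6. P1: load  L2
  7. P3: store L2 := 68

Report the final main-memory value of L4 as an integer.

  op1 P1: store L2 := 86 → I/M/I/I on L2; bus BusRdX; mem=20
  op2 P0: store L2 := 78 → M/I/I/I on L2; bus BusRdX Flush; mem=86
  op3 P0: load  L2 → M/I/I/I on L2; bus (none); mem=86
  op4 P3: store L2 := 80 → I/I/I/M on L2; bus BusRdX Flush; mem=78
  op5 P3: store L2 := 50 → I/I/I/M on L2; bus (none); mem=78
  op6 P1: load  L2 → I/S/I/S on L2; bus BusRd Flush; mem=50
  op7 P3: store L2 := 68 → I/I/I/M on L2; bus BusUpgr; mem=50

memory[L4] = 10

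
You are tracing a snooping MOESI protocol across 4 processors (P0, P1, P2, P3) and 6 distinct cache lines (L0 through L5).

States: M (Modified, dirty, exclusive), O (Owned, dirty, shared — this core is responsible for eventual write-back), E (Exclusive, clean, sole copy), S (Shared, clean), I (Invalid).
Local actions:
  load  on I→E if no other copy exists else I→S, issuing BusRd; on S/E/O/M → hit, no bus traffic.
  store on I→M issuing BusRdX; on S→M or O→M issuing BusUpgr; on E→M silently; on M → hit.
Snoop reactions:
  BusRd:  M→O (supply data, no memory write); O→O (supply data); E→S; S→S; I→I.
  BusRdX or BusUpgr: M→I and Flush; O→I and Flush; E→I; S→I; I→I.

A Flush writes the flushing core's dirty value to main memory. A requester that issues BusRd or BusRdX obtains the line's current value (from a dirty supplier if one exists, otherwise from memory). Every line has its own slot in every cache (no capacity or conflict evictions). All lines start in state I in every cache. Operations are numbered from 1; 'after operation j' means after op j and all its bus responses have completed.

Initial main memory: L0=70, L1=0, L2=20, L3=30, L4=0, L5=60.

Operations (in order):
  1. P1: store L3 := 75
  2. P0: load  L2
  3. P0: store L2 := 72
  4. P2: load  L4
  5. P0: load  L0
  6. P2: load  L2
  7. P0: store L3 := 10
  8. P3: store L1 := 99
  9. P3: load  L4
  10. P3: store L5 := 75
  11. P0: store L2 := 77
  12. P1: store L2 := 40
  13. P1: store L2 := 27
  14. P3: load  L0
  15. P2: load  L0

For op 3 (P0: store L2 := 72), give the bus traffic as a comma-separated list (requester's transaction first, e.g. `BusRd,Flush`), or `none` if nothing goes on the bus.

[1] P1: store L3 := 75 | P0:I, P1:M(75), P2:I, P3:I | bus: BusRdX
[2] P0: load  L2 | P0:E(20), P1:I, P2:I, P3:I | bus: BusRd
[3] P0: store L2 := 72 | P0:M(72), P1:I, P2:I, P3:I | bus: none
[4] P2: load  L4 | P0:I, P1:I, P2:E(0), P3:I | bus: BusRd
[5] P0: load  L0 | P0:E(70), P1:I, P2:I, P3:I | bus: BusRd
[6] P2: load  L2 | P0:O(72), P1:I, P2:S(72), P3:I | bus: BusRd
[7] P0: store L3 := 10 | P0:M(10), P1:I, P2:I, P3:I | bus: BusRdX,Flush
[8] P3: store L1 := 99 | P0:I, P1:I, P2:I, P3:M(99) | bus: BusRdX
[9] P3: load  L4 | P0:I, P1:I, P2:S(0), P3:S(0) | bus: BusRd
[10] P3: store L5 := 75 | P0:I, P1:I, P2:I, P3:M(75) | bus: BusRdX
[11] P0: store L2 := 77 | P0:M(77), P1:I, P2:I, P3:I | bus: BusUpgr
[12] P1: store L2 := 40 | P0:I, P1:M(40), P2:I, P3:I | bus: BusRdX,Flush
[13] P1: store L2 := 27 | P0:I, P1:M(27), P2:I, P3:I | bus: none
[14] P3: load  L0 | P0:S(70), P1:I, P2:I, P3:S(70) | bus: BusRd
[15] P2: load  L0 | P0:S(70), P1:I, P2:S(70), P3:S(70) | bus: BusRd

bus = none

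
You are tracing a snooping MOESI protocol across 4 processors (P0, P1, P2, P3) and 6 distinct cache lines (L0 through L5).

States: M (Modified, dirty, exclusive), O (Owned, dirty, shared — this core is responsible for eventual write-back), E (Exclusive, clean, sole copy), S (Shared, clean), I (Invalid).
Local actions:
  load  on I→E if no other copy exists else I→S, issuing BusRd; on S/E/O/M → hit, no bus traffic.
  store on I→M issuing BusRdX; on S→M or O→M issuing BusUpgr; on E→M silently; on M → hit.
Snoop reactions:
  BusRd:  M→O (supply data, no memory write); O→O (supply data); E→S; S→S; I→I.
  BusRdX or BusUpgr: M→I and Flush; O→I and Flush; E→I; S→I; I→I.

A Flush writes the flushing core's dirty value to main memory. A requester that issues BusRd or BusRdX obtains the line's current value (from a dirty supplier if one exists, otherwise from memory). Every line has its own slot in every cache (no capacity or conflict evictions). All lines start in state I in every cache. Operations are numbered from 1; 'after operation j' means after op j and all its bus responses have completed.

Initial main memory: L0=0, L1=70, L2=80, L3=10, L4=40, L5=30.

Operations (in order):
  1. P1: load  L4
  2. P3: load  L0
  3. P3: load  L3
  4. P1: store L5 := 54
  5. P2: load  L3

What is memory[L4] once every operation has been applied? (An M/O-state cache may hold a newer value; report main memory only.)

memory[L4] = 40

[1] P1: load  L4 | P0:I, P1:E(40), P2:I, P3:I | bus: BusRd
[2] P3: load  L0 | P0:I, P1:I, P2:I, P3:E(0) | bus: BusRd
[3] P3: load  L3 | P0:I, P1:I, P2:I, P3:E(10) | bus: BusRd
[4] P1: store L5 := 54 | P0:I, P1:M(54), P2:I, P3:I | bus: BusRdX
[5] P2: load  L3 | P0:I, P1:I, P2:S(10), P3:S(10) | bus: BusRd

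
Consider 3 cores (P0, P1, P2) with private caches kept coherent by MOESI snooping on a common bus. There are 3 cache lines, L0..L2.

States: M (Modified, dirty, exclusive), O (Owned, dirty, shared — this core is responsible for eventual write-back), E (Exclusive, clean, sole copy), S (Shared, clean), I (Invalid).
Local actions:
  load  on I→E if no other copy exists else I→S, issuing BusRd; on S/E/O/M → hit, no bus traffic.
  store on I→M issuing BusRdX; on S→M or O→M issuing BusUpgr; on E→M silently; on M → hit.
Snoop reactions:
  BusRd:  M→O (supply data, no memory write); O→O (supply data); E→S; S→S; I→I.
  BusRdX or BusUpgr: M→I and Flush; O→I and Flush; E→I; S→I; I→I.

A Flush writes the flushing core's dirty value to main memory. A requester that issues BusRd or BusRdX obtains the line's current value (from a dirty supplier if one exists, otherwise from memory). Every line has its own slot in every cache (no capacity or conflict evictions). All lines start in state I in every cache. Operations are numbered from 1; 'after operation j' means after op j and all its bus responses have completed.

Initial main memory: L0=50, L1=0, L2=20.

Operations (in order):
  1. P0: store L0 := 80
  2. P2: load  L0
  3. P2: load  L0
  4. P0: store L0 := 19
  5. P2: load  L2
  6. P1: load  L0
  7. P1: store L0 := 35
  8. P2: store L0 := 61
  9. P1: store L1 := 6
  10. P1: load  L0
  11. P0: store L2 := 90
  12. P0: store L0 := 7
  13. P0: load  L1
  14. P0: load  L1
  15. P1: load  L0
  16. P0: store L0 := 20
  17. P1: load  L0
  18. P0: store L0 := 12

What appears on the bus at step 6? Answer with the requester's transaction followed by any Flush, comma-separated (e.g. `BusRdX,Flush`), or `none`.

  op1 P0: store L0 := 80 → M/I/I on L0; bus BusRdX; mem=50
  op2 P2: load  L0 → O/I/S on L0; bus BusRd; mem=50
  op3 P2: load  L0 → O/I/S on L0; bus (none); mem=50
  op4 P0: store L0 := 19 → M/I/I on L0; bus BusUpgr; mem=50
  op5 P2: load  L2 → I/I/E on L2; bus BusRd; mem=20
  op6 P1: load  L0 → O/S/I on L0; bus BusRd; mem=50
  op7 P1: store L0 := 35 → I/M/I on L0; bus BusUpgr Flush; mem=19
  op8 P2: store L0 := 61 → I/I/M on L0; bus BusRdX Flush; mem=35
  op9 P1: store L1 := 6 → I/M/I on L1; bus BusRdX; mem=0
  op10 P1: load  L0 → I/S/O on L0; bus BusRd; mem=35
  op11 P0: store L2 := 90 → M/I/I on L2; bus BusRdX; mem=20
  op12 P0: store L0 := 7 → M/I/I on L0; bus BusRdX Flush; mem=61
  op13 P0: load  L1 → S/O/I on L1; bus BusRd; mem=0
  op14 P0: load  L1 → S/O/I on L1; bus (none); mem=0
  op15 P1: load  L0 → O/S/I on L0; bus BusRd; mem=61
  op16 P0: store L0 := 20 → M/I/I on L0; bus BusUpgr; mem=61
  op17 P1: load  L0 → O/S/I on L0; bus BusRd; mem=61
  op18 P0: store L0 := 12 → M/I/I on L0; bus BusUpgr; mem=61

bus = BusRd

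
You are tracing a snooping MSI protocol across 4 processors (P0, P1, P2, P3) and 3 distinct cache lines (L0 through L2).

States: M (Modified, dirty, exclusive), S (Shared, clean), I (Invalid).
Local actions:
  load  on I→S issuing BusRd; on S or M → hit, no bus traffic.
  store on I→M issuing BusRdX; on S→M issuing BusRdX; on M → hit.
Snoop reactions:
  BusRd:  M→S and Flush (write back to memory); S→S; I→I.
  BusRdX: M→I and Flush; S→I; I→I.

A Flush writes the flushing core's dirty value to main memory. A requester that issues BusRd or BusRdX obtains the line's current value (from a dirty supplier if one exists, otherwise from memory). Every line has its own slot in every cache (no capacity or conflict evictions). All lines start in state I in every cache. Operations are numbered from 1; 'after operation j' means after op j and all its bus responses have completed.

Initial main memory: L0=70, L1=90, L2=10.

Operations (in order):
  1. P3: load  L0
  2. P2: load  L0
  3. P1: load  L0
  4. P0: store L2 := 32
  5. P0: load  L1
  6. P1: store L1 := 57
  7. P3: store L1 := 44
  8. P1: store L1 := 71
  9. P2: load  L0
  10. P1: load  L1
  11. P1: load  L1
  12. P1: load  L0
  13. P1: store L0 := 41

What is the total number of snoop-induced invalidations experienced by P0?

invalidations = 1

  op1 P3: load  L0 → I/I/I/S on L0; bus BusRd; mem=70
  op2 P2: load  L0 → I/I/S/S on L0; bus BusRd; mem=70
  op3 P1: load  L0 → I/S/S/S on L0; bus BusRd; mem=70
  op4 P0: store L2 := 32 → M/I/I/I on L2; bus BusRdX; mem=10
  op5 P0: load  L1 → S/I/I/I on L1; bus BusRd; mem=90
  op6 P1: store L1 := 57 → I/M/I/I on L1; bus BusRdX; mem=90
  op7 P3: store L1 := 44 → I/I/I/M on L1; bus BusRdX Flush; mem=57
  op8 P1: store L1 := 71 → I/M/I/I on L1; bus BusRdX Flush; mem=44
  op9 P2: load  L0 → I/S/S/S on L0; bus (none); mem=70
  op10 P1: load  L1 → I/M/I/I on L1; bus (none); mem=44
  op11 P1: load  L1 → I/M/I/I on L1; bus (none); mem=44
  op12 P1: load  L0 → I/S/S/S on L0; bus (none); mem=70
  op13 P1: store L0 := 41 → I/M/I/I on L0; bus BusRdX; mem=70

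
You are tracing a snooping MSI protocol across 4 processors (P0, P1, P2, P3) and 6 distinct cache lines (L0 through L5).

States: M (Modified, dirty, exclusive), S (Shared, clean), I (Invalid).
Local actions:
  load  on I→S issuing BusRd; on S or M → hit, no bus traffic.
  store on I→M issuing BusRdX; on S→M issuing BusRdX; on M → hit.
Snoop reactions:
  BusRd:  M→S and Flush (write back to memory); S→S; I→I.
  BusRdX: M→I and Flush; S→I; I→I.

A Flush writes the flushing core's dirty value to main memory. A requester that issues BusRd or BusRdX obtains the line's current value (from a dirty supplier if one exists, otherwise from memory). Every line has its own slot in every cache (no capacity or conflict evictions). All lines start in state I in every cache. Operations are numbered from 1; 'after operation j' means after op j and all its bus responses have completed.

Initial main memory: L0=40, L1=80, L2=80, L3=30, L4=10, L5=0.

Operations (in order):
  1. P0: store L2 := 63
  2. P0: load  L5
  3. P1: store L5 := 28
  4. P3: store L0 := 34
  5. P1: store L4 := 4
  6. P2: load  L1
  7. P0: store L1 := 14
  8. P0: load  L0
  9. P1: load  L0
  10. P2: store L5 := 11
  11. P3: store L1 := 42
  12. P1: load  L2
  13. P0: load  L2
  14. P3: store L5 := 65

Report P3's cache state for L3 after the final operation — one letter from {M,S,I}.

state = I

  op1 P0: store L2 := 63 → M/I/I/I on L2; bus BusRdX; mem=80
  op2 P0: load  L5 → S/I/I/I on L5; bus BusRd; mem=0
  op3 P1: store L5 := 28 → I/M/I/I on L5; bus BusRdX; mem=0
  op4 P3: store L0 := 34 → I/I/I/M on L0; bus BusRdX; mem=40
  op5 P1: store L4 := 4 → I/M/I/I on L4; bus BusRdX; mem=10
  op6 P2: load  L1 → I/I/S/I on L1; bus BusRd; mem=80
  op7 P0: store L1 := 14 → M/I/I/I on L1; bus BusRdX; mem=80
  op8 P0: load  L0 → S/I/I/S on L0; bus BusRd Flush; mem=34
  op9 P1: load  L0 → S/S/I/S on L0; bus BusRd; mem=34
  op10 P2: store L5 := 11 → I/I/M/I on L5; bus BusRdX Flush; mem=28
  op11 P3: store L1 := 42 → I/I/I/M on L1; bus BusRdX Flush; mem=14
  op12 P1: load  L2 → S/S/I/I on L2; bus BusRd Flush; mem=63
  op13 P0: load  L2 → S/S/I/I on L2; bus (none); mem=63
  op14 P3: store L5 := 65 → I/I/I/M on L5; bus BusRdX Flush; mem=11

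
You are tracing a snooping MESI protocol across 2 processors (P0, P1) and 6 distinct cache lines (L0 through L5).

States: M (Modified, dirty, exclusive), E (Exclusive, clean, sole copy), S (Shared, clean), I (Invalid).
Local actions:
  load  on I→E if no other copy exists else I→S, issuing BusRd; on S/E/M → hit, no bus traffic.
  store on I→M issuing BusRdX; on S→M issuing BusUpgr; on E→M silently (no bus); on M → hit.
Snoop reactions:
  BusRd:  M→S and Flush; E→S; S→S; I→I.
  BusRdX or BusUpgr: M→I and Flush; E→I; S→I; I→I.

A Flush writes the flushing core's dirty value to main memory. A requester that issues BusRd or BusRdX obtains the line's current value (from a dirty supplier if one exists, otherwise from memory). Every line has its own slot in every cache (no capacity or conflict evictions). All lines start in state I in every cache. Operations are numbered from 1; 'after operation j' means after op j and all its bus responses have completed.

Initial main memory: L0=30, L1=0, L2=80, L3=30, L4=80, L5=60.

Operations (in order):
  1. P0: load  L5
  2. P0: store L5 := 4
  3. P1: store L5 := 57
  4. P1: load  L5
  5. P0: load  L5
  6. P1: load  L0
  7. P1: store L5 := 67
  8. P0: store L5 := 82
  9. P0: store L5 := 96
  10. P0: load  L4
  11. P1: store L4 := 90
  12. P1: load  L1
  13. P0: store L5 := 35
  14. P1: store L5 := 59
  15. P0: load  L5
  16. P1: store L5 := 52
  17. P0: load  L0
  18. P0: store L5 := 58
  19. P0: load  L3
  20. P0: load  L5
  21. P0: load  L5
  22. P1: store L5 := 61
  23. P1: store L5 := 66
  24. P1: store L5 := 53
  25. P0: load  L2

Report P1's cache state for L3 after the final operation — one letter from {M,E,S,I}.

state = I

1. P0: load  L5  bus=[BusRd]  L5: P0=E P1=I  mem[L5]=60
2. P0: store L5 := 4  bus=[-]  L5: P0=M P1=I  mem[L5]=60
3. P1: store L5 := 57  bus=[BusRdX,Flush]  L5: P0=I P1=M  mem[L5]=4
4. P1: load  L5  bus=[-]  L5: P0=I P1=M  mem[L5]=4
5. P0: load  L5  bus=[BusRd,Flush]  L5: P0=S P1=S  mem[L5]=57
6. P1: load  L0  bus=[BusRd]  L0: P0=I P1=E  mem[L0]=30
7. P1: store L5 := 67  bus=[BusUpgr]  L5: P0=I P1=M  mem[L5]=57
8. P0: store L5 := 82  bus=[BusRdX,Flush]  L5: P0=M P1=I  mem[L5]=67
9. P0: store L5 := 96  bus=[-]  L5: P0=M P1=I  mem[L5]=67
10. P0: load  L4  bus=[BusRd]  L4: P0=E P1=I  mem[L4]=80
11. P1: store L4 := 90  bus=[BusRdX]  L4: P0=I P1=M  mem[L4]=80
12. P1: load  L1  bus=[BusRd]  L1: P0=I P1=E  mem[L1]=0
13. P0: store L5 := 35  bus=[-]  L5: P0=M P1=I  mem[L5]=67
14. P1: store L5 := 59  bus=[BusRdX,Flush]  L5: P0=I P1=M  mem[L5]=35
15. P0: load  L5  bus=[BusRd,Flush]  L5: P0=S P1=S  mem[L5]=59
16. P1: store L5 := 52  bus=[BusUpgr]  L5: P0=I P1=M  mem[L5]=59
17. P0: load  L0  bus=[BusRd]  L0: P0=S P1=S  mem[L0]=30
18. P0: store L5 := 58  bus=[BusRdX,Flush]  L5: P0=M P1=I  mem[L5]=52
19. P0: load  L3  bus=[BusRd]  L3: P0=E P1=I  mem[L3]=30
20. P0: load  L5  bus=[-]  L5: P0=M P1=I  mem[L5]=52
21. P0: load  L5  bus=[-]  L5: P0=M P1=I  mem[L5]=52
22. P1: store L5 := 61  bus=[BusRdX,Flush]  L5: P0=I P1=M  mem[L5]=58
23. P1: store L5 := 66  bus=[-]  L5: P0=I P1=M  mem[L5]=58
24. P1: store L5 := 53  bus=[-]  L5: P0=I P1=M  mem[L5]=58
25. P0: load  L2  bus=[BusRd]  L2: P0=E P1=I  mem[L2]=80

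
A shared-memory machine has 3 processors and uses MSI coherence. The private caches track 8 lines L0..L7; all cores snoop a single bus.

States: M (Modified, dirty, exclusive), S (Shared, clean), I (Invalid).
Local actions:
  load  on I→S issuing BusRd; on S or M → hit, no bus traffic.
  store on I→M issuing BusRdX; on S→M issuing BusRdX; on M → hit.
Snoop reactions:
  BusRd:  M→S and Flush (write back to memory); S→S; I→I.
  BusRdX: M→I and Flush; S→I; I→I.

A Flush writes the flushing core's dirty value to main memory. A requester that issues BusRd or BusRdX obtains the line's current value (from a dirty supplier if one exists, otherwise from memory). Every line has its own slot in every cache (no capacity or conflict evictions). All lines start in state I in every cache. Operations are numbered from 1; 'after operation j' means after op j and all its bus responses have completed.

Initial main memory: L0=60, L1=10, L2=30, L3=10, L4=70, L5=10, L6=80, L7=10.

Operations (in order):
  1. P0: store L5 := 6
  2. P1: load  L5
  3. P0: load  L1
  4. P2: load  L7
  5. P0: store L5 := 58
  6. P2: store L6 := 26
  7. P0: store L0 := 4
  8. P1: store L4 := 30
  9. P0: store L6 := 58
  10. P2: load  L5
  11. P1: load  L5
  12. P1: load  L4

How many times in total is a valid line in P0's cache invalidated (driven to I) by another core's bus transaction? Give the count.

1. P0: store L5 := 6  bus=[BusRdX]  L5: P0=M P1=I P2=I  mem[L5]=10
2. P1: load  L5  bus=[BusRd,Flush]  L5: P0=S P1=S P2=I  mem[L5]=6
3. P0: load  L1  bus=[BusRd]  L1: P0=S P1=I P2=I  mem[L1]=10
4. P2: load  L7  bus=[BusRd]  L7: P0=I P1=I P2=S  mem[L7]=10
5. P0: store L5 := 58  bus=[BusRdX]  L5: P0=M P1=I P2=I  mem[L5]=6
6. P2: store L6 := 26  bus=[BusRdX]  L6: P0=I P1=I P2=M  mem[L6]=80
7. P0: store L0 := 4  bus=[BusRdX]  L0: P0=M P1=I P2=I  mem[L0]=60
8. P1: store L4 := 30  bus=[BusRdX]  L4: P0=I P1=M P2=I  mem[L4]=70
9. P0: store L6 := 58  bus=[BusRdX,Flush]  L6: P0=M P1=I P2=I  mem[L6]=26
10. P2: load  L5  bus=[BusRd,Flush]  L5: P0=S P1=I P2=S  mem[L5]=58
11. P1: load  L5  bus=[BusRd]  L5: P0=S P1=S P2=S  mem[L5]=58
12. P1: load  L4  bus=[-]  L4: P0=I P1=M P2=I  mem[L4]=70

invalidations = 0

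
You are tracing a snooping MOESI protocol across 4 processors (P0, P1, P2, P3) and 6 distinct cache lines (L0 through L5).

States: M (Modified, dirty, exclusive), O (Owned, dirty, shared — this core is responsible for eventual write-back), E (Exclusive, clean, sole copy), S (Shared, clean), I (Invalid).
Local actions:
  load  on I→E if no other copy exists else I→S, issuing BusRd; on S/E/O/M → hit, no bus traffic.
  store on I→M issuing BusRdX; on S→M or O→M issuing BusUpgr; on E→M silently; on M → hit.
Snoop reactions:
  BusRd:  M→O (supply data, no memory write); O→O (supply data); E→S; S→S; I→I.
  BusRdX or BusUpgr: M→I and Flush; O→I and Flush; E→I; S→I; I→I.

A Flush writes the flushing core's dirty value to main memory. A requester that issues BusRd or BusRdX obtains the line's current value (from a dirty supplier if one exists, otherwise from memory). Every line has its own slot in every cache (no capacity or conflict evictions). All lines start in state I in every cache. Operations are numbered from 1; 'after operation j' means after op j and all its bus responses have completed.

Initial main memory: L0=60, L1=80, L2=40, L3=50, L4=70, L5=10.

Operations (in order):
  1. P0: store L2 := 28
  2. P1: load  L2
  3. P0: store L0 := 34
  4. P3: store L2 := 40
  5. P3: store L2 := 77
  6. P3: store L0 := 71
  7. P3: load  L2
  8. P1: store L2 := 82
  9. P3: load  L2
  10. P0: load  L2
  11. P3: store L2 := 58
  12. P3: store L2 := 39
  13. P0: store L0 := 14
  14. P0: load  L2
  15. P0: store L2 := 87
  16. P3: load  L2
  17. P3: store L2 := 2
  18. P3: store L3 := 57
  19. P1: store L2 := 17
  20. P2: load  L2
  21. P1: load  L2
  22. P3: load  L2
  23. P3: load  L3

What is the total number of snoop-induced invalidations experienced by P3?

invalidations = 4

[1] P0: store L2 := 28 | P0:M(28), P1:I, P2:I, P3:I | bus: BusRdX
[2] P1: load  L2 | P0:O(28), P1:S(28), P2:I, P3:I | bus: BusRd
[3] P0: store L0 := 34 | P0:M(34), P1:I, P2:I, P3:I | bus: BusRdX
[4] P3: store L2 := 40 | P0:I, P1:I, P2:I, P3:M(40) | bus: BusRdX,Flush
[5] P3: store L2 := 77 | P0:I, P1:I, P2:I, P3:M(77) | bus: none
[6] P3: store L0 := 71 | P0:I, P1:I, P2:I, P3:M(71) | bus: BusRdX,Flush
[7] P3: load  L2 | P0:I, P1:I, P2:I, P3:M(77) | bus: none
[8] P1: store L2 := 82 | P0:I, P1:M(82), P2:I, P3:I | bus: BusRdX,Flush
[9] P3: load  L2 | P0:I, P1:O(82), P2:I, P3:S(82) | bus: BusRd
[10] P0: load  L2 | P0:S(82), P1:O(82), P2:I, P3:S(82) | bus: BusRd
[11] P3: store L2 := 58 | P0:I, P1:I, P2:I, P3:M(58) | bus: BusUpgr,Flush
[12] P3: store L2 := 39 | P0:I, P1:I, P2:I, P3:M(39) | bus: none
[13] P0: store L0 := 14 | P0:M(14), P1:I, P2:I, P3:I | bus: BusRdX,Flush
[14] P0: load  L2 | P0:S(39), P1:I, P2:I, P3:O(39) | bus: BusRd
[15] P0: store L2 := 87 | P0:M(87), P1:I, P2:I, P3:I | bus: BusUpgr,Flush
[16] P3: load  L2 | P0:O(87), P1:I, P2:I, P3:S(87) | bus: BusRd
[17] P3: store L2 := 2 | P0:I, P1:I, P2:I, P3:M(2) | bus: BusUpgr,Flush
[18] P3: store L3 := 57 | P0:I, P1:I, P2:I, P3:M(57) | bus: BusRdX
[19] P1: store L2 := 17 | P0:I, P1:M(17), P2:I, P3:I | bus: BusRdX,Flush
[20] P2: load  L2 | P0:I, P1:O(17), P2:S(17), P3:I | bus: BusRd
[21] P1: load  L2 | P0:I, P1:O(17), P2:S(17), P3:I | bus: none
[22] P3: load  L2 | P0:I, P1:O(17), P2:S(17), P3:S(17) | bus: BusRd
[23] P3: load  L3 | P0:I, P1:I, P2:I, P3:M(57) | bus: none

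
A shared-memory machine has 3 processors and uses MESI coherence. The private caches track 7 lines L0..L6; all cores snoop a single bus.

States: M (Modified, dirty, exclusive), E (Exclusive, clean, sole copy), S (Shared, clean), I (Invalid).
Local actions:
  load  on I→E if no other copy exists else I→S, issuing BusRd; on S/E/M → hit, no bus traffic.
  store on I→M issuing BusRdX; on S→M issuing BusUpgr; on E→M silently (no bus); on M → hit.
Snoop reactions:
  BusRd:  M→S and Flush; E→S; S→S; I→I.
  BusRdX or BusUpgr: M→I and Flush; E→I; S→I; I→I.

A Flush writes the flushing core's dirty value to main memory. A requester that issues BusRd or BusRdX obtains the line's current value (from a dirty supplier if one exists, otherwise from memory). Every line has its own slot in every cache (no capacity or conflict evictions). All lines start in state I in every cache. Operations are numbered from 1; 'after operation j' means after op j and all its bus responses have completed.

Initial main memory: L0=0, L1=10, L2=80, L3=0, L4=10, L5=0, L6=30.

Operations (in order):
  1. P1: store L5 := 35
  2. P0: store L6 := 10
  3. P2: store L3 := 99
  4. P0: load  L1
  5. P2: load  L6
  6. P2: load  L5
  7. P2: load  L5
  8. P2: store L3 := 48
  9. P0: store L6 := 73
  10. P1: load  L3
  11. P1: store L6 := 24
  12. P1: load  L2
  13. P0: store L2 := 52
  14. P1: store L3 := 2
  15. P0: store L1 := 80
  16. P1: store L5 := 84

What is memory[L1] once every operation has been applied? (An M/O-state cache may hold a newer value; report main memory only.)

step 1: P1: store L5 := 35  ⟶  IMI  (L5)  txn=BusRdX  M[L5]=0
step 2: P0: store L6 := 10  ⟶  MII  (L6)  txn=BusRdX  M[L6]=30
step 3: P2: store L3 := 99  ⟶  IIM  (L3)  txn=BusRdX  M[L3]=0
step 4: P0: load  L1  ⟶  EII  (L1)  txn=BusRd  M[L1]=10
step 5: P2: load  L6  ⟶  SIS  (L6)  txn=BusRd+Flush  M[L6]=10
step 6: P2: load  L5  ⟶  ISS  (L5)  txn=BusRd+Flush  M[L5]=35
step 7: P2: load  L5  ⟶  ISS  (L5)  txn=∅  M[L5]=35
step 8: P2: store L3 := 48  ⟶  IIM  (L3)  txn=∅  M[L3]=0
step 9: P0: store L6 := 73  ⟶  MII  (L6)  txn=BusUpgr  M[L6]=10
step 10: P1: load  L3  ⟶  ISS  (L3)  txn=BusRd+Flush  M[L3]=48
step 11: P1: store L6 := 24  ⟶  IMI  (L6)  txn=BusRdX+Flush  M[L6]=73
step 12: P1: load  L2  ⟶  IEI  (L2)  txn=BusRd  M[L2]=80
step 13: P0: store L2 := 52  ⟶  MII  (L2)  txn=BusRdX  M[L2]=80
step 14: P1: store L3 := 2  ⟶  IMI  (L3)  txn=BusUpgr  M[L3]=48
step 15: P0: store L1 := 80  ⟶  MII  (L1)  txn=∅  M[L1]=10
step 16: P1: store L5 := 84  ⟶  IMI  (L5)  txn=BusUpgr  M[L5]=35

memory[L1] = 10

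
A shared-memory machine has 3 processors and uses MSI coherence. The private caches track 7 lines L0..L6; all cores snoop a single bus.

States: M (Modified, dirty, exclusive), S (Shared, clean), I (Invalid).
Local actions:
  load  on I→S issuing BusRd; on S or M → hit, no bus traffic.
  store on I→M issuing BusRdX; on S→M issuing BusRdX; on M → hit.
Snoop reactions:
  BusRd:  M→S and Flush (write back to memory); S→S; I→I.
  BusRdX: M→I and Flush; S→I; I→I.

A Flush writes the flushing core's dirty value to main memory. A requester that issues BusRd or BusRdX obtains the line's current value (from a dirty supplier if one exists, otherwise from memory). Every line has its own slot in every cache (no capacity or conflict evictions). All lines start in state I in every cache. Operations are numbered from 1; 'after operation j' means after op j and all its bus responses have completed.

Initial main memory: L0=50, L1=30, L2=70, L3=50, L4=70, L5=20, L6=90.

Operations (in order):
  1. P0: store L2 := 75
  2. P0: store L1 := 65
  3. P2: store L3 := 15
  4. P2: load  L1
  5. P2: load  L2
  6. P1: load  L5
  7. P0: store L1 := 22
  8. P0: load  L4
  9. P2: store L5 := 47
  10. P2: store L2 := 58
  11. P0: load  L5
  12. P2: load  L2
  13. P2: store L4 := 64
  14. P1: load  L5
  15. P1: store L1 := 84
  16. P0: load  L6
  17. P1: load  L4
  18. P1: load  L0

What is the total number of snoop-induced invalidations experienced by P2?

invalidations = 1

1. P0: store L2 := 75  bus=[BusRdX]  L2: P0=M P1=I P2=I  mem[L2]=70
2. P0: store L1 := 65  bus=[BusRdX]  L1: P0=M P1=I P2=I  mem[L1]=30
3. P2: store L3 := 15  bus=[BusRdX]  L3: P0=I P1=I P2=M  mem[L3]=50
4. P2: load  L1  bus=[BusRd,Flush]  L1: P0=S P1=I P2=S  mem[L1]=65
5. P2: load  L2  bus=[BusRd,Flush]  L2: P0=S P1=I P2=S  mem[L2]=75
6. P1: load  L5  bus=[BusRd]  L5: P0=I P1=S P2=I  mem[L5]=20
7. P0: store L1 := 22  bus=[BusRdX]  L1: P0=M P1=I P2=I  mem[L1]=65
8. P0: load  L4  bus=[BusRd]  L4: P0=S P1=I P2=I  mem[L4]=70
9. P2: store L5 := 47  bus=[BusRdX]  L5: P0=I P1=I P2=M  mem[L5]=20
10. P2: store L2 := 58  bus=[BusRdX]  L2: P0=I P1=I P2=M  mem[L2]=75
11. P0: load  L5  bus=[BusRd,Flush]  L5: P0=S P1=I P2=S  mem[L5]=47
12. P2: load  L2  bus=[-]  L2: P0=I P1=I P2=M  mem[L2]=75
13. P2: store L4 := 64  bus=[BusRdX]  L4: P0=I P1=I P2=M  mem[L4]=70
14. P1: load  L5  bus=[BusRd]  L5: P0=S P1=S P2=S  mem[L5]=47
15. P1: store L1 := 84  bus=[BusRdX,Flush]  L1: P0=I P1=M P2=I  mem[L1]=22
16. P0: load  L6  bus=[BusRd]  L6: P0=S P1=I P2=I  mem[L6]=90
17. P1: load  L4  bus=[BusRd,Flush]  L4: P0=I P1=S P2=S  mem[L4]=64
18. P1: load  L0  bus=[BusRd]  L0: P0=I P1=S P2=I  mem[L0]=50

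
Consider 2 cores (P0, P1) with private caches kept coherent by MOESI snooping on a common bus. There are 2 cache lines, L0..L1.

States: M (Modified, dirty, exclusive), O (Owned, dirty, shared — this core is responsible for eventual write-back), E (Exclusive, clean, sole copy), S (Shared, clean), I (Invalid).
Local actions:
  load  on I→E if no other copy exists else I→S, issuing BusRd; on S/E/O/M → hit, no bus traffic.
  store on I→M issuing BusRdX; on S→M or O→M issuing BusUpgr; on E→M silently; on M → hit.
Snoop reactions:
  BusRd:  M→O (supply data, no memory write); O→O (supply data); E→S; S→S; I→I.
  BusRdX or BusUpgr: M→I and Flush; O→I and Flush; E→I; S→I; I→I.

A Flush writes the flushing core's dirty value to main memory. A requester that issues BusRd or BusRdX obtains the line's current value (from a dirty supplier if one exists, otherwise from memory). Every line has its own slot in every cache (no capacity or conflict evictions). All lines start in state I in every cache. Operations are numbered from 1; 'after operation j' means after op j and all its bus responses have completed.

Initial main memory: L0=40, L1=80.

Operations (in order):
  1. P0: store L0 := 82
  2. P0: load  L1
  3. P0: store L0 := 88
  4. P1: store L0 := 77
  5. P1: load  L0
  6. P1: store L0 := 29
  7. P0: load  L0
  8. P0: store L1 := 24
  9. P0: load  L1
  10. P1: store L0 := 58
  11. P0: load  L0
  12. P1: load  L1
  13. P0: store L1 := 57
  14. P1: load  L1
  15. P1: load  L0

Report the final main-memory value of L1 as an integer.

[1] P0: store L0 := 82 | P0:M(82), P1:I | bus: BusRdX
[2] P0: load  L1 | P0:E(80), P1:I | bus: BusRd
[3] P0: store L0 := 88 | P0:M(88), P1:I | bus: none
[4] P1: store L0 := 77 | P0:I, P1:M(77) | bus: BusRdX,Flush
[5] P1: load  L0 | P0:I, P1:M(77) | bus: none
[6] P1: store L0 := 29 | P0:I, P1:M(29) | bus: none
[7] P0: load  L0 | P0:S(29), P1:O(29) | bus: BusRd
[8] P0: store L1 := 24 | P0:M(24), P1:I | bus: none
[9] P0: load  L1 | P0:M(24), P1:I | bus: none
[10] P1: store L0 := 58 | P0:I, P1:M(58) | bus: BusUpgr
[11] P0: load  L0 | P0:S(58), P1:O(58) | bus: BusRd
[12] P1: load  L1 | P0:O(24), P1:S(24) | bus: BusRd
[13] P0: store L1 := 57 | P0:M(57), P1:I | bus: BusUpgr
[14] P1: load  L1 | P0:O(57), P1:S(57) | bus: BusRd
[15] P1: load  L0 | P0:S(58), P1:O(58) | bus: none

memory[L1] = 80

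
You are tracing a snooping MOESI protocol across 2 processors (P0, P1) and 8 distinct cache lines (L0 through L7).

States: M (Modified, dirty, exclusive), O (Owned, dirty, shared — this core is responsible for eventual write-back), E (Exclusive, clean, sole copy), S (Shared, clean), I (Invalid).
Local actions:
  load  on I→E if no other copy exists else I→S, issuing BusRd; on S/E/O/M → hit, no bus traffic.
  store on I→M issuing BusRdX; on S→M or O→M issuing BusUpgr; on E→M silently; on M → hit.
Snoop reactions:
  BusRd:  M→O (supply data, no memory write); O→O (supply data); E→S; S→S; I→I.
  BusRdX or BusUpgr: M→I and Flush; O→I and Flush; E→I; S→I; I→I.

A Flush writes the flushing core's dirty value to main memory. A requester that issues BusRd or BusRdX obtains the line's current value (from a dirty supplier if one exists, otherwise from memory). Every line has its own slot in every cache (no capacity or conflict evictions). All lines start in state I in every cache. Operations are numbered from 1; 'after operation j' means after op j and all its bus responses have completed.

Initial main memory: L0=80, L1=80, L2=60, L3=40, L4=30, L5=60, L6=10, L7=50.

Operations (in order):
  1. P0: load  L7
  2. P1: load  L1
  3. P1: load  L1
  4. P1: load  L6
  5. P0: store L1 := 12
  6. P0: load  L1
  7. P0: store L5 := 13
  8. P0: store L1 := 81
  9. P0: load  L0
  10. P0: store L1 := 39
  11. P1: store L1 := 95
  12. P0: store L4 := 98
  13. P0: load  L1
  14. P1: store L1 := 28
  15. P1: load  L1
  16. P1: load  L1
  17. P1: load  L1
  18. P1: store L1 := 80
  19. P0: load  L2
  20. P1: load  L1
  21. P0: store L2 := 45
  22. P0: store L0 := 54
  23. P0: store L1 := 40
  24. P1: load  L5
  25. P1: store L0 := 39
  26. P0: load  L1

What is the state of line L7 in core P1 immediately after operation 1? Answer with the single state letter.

1. P0: load  L7  bus=[BusRd]  L7: P0=E P1=I  mem[L7]=50
2. P1: load  L1  bus=[BusRd]  L1: P0=I P1=E  mem[L1]=80
3. P1: load  L1  bus=[-]  L1: P0=I P1=E  mem[L1]=80
4. P1: load  L6  bus=[BusRd]  L6: P0=I P1=E  mem[L6]=10
5. P0: store L1 := 12  bus=[BusRdX]  L1: P0=M P1=I  mem[L1]=80
6. P0: load  L1  bus=[-]  L1: P0=M P1=I  mem[L1]=80
7. P0: store L5 := 13  bus=[BusRdX]  L5: P0=M P1=I  mem[L5]=60
8. P0: store L1 := 81  bus=[-]  L1: P0=M P1=I  mem[L1]=80
9. P0: load  L0  bus=[BusRd]  L0: P0=E P1=I  mem[L0]=80
10. P0: store L1 := 39  bus=[-]  L1: P0=M P1=I  mem[L1]=80
11. P1: store L1 := 95  bus=[BusRdX,Flush]  L1: P0=I P1=M  mem[L1]=39
12. P0: store L4 := 98  bus=[BusRdX]  L4: P0=M P1=I  mem[L4]=30
13. P0: load  L1  bus=[BusRd]  L1: P0=S P1=O  mem[L1]=39
14. P1: store L1 := 28  bus=[BusUpgr]  L1: P0=I P1=M  mem[L1]=39
15. P1: load  L1  bus=[-]  L1: P0=I P1=M  mem[L1]=39
16. P1: load  L1  bus=[-]  L1: P0=I P1=M  mem[L1]=39
17. P1: load  L1  bus=[-]  L1: P0=I P1=M  mem[L1]=39
18. P1: store L1 := 80  bus=[-]  L1: P0=I P1=M  mem[L1]=39
19. P0: load  L2  bus=[BusRd]  L2: P0=E P1=I  mem[L2]=60
20. P1: load  L1  bus=[-]  L1: P0=I P1=M  mem[L1]=39
21. P0: store L2 := 45  bus=[-]  L2: P0=M P1=I  mem[L2]=60
22. P0: store L0 := 54  bus=[-]  L0: P0=M P1=I  mem[L0]=80
23. P0: store L1 := 40  bus=[BusRdX,Flush]  L1: P0=M P1=I  mem[L1]=80
24. P1: load  L5  bus=[BusRd]  L5: P0=O P1=S  mem[L5]=60
25. P1: store L0 := 39  bus=[BusRdX,Flush]  L0: P0=I P1=M  mem[L0]=54
26. P0: load  L1  bus=[-]  L1: P0=M P1=I  mem[L1]=80

state = I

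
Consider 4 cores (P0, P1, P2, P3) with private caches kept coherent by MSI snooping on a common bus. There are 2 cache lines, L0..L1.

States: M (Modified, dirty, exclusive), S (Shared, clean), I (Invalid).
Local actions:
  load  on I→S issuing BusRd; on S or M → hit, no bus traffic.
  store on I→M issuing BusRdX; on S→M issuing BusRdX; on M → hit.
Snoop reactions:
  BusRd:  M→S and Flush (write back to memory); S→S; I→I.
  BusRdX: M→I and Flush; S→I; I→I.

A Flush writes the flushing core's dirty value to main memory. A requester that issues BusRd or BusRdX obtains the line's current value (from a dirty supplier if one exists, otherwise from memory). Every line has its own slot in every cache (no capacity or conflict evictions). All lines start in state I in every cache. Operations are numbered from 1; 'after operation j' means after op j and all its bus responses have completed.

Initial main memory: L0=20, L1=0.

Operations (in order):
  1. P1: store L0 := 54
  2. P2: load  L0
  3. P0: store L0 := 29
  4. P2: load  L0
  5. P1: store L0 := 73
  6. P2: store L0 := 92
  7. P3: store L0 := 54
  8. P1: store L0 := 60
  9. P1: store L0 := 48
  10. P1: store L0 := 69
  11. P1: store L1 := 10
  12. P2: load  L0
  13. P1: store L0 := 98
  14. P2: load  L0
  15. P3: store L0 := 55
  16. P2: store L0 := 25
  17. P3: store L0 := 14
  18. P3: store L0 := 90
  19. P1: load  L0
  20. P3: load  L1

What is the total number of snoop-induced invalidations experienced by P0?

step 1: P1: store L0 := 54  ⟶  IMII  (L0)  txn=BusRdX  M[L0]=20
step 2: P2: load  L0  ⟶  ISSI  (L0)  txn=BusRd+Flush  M[L0]=54
step 3: P0: store L0 := 29  ⟶  MIII  (L0)  txn=BusRdX  M[L0]=54
step 4: P2: load  L0  ⟶  SISI  (L0)  txn=BusRd+Flush  M[L0]=29
step 5: P1: store L0 := 73  ⟶  IMII  (L0)  txn=BusRdX  M[L0]=29
step 6: P2: store L0 := 92  ⟶  IIMI  (L0)  txn=BusRdX+Flush  M[L0]=73
step 7: P3: store L0 := 54  ⟶  IIIM  (L0)  txn=BusRdX+Flush  M[L0]=92
step 8: P1: store L0 := 60  ⟶  IMII  (L0)  txn=BusRdX+Flush  M[L0]=54
step 9: P1: store L0 := 48  ⟶  IMII  (L0)  txn=∅  M[L0]=54
step 10: P1: store L0 := 69  ⟶  IMII  (L0)  txn=∅  M[L0]=54
step 11: P1: store L1 := 10  ⟶  IMII  (L1)  txn=BusRdX  M[L1]=0
step 12: P2: load  L0  ⟶  ISSI  (L0)  txn=BusRd+Flush  M[L0]=69
step 13: P1: store L0 := 98  ⟶  IMII  (L0)  txn=BusRdX  M[L0]=69
step 14: P2: load  L0  ⟶  ISSI  (L0)  txn=BusRd+Flush  M[L0]=98
step 15: P3: store L0 := 55  ⟶  IIIM  (L0)  txn=BusRdX  M[L0]=98
step 16: P2: store L0 := 25  ⟶  IIMI  (L0)  txn=BusRdX+Flush  M[L0]=55
step 17: P3: store L0 := 14  ⟶  IIIM  (L0)  txn=BusRdX+Flush  M[L0]=25
step 18: P3: store L0 := 90  ⟶  IIIM  (L0)  txn=∅  M[L0]=25
step 19: P1: load  L0  ⟶  ISIS  (L0)  txn=BusRd+Flush  M[L0]=90
step 20: P3: load  L1  ⟶  ISIS  (L1)  txn=BusRd+Flush  M[L1]=10

invalidations = 1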